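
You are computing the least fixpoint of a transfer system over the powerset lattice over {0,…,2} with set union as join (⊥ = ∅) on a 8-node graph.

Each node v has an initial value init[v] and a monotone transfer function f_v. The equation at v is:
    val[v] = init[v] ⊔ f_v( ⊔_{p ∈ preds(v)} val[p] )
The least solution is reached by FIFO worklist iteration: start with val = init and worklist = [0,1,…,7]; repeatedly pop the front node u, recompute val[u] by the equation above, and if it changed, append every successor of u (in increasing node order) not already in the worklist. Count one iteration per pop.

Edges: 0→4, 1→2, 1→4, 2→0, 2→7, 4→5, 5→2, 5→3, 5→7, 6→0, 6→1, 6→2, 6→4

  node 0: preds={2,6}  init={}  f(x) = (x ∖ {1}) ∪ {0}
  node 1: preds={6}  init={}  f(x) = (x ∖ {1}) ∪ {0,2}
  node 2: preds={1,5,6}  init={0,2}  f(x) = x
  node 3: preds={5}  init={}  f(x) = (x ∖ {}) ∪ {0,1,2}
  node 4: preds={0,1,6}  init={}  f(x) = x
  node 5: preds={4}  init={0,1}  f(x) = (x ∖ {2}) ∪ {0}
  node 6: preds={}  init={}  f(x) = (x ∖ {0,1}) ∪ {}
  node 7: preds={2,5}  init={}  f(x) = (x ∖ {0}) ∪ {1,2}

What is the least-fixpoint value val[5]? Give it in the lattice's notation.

Iteration log — 9 steps:
  step 1. node 0  ⊔preds={0,2}  new={0,2}  old={}  +wl: 
  step 2. node 1  ⊔preds={}  new={0,2}  old={}  +wl: 
  step 3. node 2  ⊔preds={0,1,2}  new={0,1,2}  old={0,2}  +wl: 0
  step 4. node 3  ⊔preds={0,1}  new={0,1,2}  old={}  +wl: 
  step 5. node 4  ⊔preds={0,2}  new={0,2}  old={}  +wl: 
  step 6. node 5  ⊔preds={0,2}  new={0,1}  stable
  step 7. node 6  ⊔preds={}  new={}  stable
  step 8. node 7  ⊔preds={0,1,2}  new={1,2}  old={}  +wl: 
  step 9. node 0  ⊔preds={0,1,2}  new={0,2}  stable

Least fixpoint reached:
  node 0: {0,2}
  node 1: {0,2}
  node 2: {0,1,2}
  node 3: {0,1,2}
  node 4: {0,2}
  node 5: {0,1}
  node 6: {}
  node 7: {1,2}

{0,1}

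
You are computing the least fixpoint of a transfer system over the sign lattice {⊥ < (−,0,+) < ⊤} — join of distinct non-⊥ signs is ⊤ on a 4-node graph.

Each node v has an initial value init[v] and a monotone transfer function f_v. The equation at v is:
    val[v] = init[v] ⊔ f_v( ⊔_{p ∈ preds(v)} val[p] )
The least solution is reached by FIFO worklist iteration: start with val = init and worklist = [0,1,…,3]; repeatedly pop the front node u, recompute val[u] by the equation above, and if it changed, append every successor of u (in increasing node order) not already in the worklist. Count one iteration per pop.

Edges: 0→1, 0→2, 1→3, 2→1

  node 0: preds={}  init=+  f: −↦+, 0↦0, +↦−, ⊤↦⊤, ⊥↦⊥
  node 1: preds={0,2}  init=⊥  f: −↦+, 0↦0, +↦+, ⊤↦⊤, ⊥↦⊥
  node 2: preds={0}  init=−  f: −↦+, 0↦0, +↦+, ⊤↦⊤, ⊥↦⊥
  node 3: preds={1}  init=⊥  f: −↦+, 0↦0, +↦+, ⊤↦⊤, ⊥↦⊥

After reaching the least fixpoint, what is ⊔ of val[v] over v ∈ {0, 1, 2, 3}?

Iteration log — 5 steps:
  step 1. node 0  ⊔preds=⊥  new=+  stable
  step 2. node 1  ⊔preds=⊤  new=⊤  old=⊥  +wl: 
  step 3. node 2  ⊔preds=+  new=⊤  old=−  +wl: 1
  step 4. node 3  ⊔preds=⊤  new=⊤  old=⊥  +wl: 
  step 5. node 1  ⊔preds=⊤  new=⊤  stable

Least fixpoint reached:
  node 0: +
  node 1: ⊤
  node 2: ⊤
  node 3: ⊤

⊤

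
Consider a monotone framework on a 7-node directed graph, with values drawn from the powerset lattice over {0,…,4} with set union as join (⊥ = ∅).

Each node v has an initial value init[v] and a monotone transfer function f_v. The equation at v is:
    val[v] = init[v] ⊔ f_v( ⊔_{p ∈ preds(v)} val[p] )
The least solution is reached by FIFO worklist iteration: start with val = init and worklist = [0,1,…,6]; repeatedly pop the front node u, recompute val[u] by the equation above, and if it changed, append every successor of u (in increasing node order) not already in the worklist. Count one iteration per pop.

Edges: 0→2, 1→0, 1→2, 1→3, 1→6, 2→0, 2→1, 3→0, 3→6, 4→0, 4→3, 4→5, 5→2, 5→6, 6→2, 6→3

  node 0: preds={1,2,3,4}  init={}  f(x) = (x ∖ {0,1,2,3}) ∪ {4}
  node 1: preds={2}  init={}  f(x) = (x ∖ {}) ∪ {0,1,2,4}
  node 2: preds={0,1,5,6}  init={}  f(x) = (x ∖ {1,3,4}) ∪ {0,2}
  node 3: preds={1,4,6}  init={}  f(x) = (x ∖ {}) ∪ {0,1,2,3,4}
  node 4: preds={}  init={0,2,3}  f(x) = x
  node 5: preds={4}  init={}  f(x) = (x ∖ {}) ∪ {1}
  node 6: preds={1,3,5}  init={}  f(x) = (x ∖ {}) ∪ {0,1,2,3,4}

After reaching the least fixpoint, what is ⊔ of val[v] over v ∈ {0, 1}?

{0,1,2,4}

Worklist (11 pops):
  #1 pop 0: in={0,2,3} → {4} (was {}); enqueue []
  #2 pop 1: in={} → {0,1,2,4} (was {}); enqueue [0]
  #3 pop 2: in={0,1,2,4} → {0,2} (was {}); enqueue [1]
  #4 pop 3: in={0,1,2,3,4} → {0,1,2,3,4} (was {}); enqueue []
  #5 pop 4: in={} → {0,2,3} (no change)
  #6 pop 5: in={0,2,3} → {0,1,2,3} (was {}); enqueue [2]
  #7 pop 6: in={0,1,2,3,4} → {0,1,2,3,4} (was {}); enqueue [3]
  #8 pop 0: in={0,1,2,3,4} → {4} (no change)
  #9 pop 1: in={0,2} → {0,1,2,4} (no change)
  #10 pop 2: in={0,1,2,3,4} → {0,2} (no change)
  #11 pop 3: in={0,1,2,3,4} → {0,1,2,3,4} (no change)

Fixpoint:
  val[0] = {4}
  val[1] = {0,1,2,4}
  val[2] = {0,2}
  val[3] = {0,1,2,3,4}
  val[4] = {0,2,3}
  val[5] = {0,1,2,3}
  val[6] = {0,1,2,3,4}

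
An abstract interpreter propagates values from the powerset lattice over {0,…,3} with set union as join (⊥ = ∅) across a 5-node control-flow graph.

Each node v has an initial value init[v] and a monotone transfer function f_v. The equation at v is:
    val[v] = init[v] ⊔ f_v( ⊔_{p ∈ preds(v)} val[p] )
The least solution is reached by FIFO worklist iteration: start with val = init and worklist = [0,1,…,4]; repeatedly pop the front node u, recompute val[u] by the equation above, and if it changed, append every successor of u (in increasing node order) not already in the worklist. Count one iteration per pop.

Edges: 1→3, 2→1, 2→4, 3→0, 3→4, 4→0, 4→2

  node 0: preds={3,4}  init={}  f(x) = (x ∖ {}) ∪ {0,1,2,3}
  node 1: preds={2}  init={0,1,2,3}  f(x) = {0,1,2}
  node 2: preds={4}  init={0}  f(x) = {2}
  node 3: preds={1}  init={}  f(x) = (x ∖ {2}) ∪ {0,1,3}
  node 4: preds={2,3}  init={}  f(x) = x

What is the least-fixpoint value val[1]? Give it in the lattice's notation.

Iteration log — 8 steps:
  step 1. node 0  ⊔preds={}  new={0,1,2,3}  old={}  +wl: 
  step 2. node 1  ⊔preds={0}  new={0,1,2,3}  stable
  step 3. node 2  ⊔preds={}  new={0,2}  old={0}  +wl: 1
  step 4. node 3  ⊔preds={0,1,2,3}  new={0,1,3}  old={}  +wl: 0
  step 5. node 4  ⊔preds={0,1,2,3}  new={0,1,2,3}  old={}  +wl: 2
  step 6. node 1  ⊔preds={0,2}  new={0,1,2,3}  stable
  step 7. node 0  ⊔preds={0,1,2,3}  new={0,1,2,3}  stable
  step 8. node 2  ⊔preds={0,1,2,3}  new={0,2}  stable

Least fixpoint reached:
  node 0: {0,1,2,3}
  node 1: {0,1,2,3}
  node 2: {0,2}
  node 3: {0,1,3}
  node 4: {0,1,2,3}

{0,1,2,3}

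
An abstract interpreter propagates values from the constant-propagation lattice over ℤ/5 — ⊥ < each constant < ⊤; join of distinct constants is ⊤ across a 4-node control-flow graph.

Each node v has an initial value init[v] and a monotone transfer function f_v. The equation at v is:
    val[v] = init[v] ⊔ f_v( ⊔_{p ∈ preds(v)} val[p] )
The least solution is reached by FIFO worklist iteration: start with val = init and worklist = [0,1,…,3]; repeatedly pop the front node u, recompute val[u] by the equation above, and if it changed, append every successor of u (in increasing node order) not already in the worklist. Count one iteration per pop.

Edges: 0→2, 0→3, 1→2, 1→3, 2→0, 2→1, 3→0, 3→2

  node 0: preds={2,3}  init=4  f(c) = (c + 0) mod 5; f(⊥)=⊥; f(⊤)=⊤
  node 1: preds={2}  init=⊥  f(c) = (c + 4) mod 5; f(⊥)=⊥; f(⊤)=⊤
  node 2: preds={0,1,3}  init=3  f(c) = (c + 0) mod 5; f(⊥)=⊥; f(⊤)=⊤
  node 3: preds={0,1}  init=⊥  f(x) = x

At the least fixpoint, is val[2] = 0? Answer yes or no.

Trace (8 dequeues):
  [1] u=0 | in 3 | out ⊤ | prev 4 | push {}
  [2] u=1 | in 3 | out 2 | prev ⊥ | push {}
  [3] u=2 | in ⊤ | out ⊤ | prev 3 | push {0,1}
  [4] u=3 | in ⊤ | out ⊤ | prev ⊥ | push {2}
  [5] u=0 | in ⊤ | out ⊤ | ==
  [6] u=1 | in ⊤ | out ⊤ | prev 2 | push {3}
  [7] u=2 | in ⊤ | out ⊤ | ==
  [8] u=3 | in ⊤ | out ⊤ | ==

Converged values:
  [0] ⊤
  [1] ⊤
  [2] ⊤
  [3] ⊤

no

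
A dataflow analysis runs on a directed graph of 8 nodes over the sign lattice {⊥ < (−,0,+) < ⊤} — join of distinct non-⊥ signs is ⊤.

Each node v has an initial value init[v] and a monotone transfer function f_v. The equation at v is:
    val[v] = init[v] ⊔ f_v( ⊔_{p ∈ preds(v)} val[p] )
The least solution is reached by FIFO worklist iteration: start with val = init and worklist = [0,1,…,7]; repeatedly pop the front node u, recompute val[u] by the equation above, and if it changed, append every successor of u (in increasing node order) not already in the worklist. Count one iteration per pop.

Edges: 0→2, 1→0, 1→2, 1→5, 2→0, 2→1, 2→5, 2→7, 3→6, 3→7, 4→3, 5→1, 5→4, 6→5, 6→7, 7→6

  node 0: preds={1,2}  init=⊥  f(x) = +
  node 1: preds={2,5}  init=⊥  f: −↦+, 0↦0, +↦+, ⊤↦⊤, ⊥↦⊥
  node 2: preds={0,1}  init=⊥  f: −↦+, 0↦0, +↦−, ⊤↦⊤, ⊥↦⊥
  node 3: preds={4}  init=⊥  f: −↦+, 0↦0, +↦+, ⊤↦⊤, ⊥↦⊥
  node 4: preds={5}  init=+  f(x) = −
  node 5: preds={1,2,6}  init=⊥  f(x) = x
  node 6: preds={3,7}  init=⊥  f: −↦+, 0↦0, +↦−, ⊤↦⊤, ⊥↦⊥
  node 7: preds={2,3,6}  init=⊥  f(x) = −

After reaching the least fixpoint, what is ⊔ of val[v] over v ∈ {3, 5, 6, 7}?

Trace (26 dequeues):
  [1] u=0 | in ⊥ | out + | prev ⊥ | push {}
  [2] u=1 | in ⊥ | out ⊥ | ==
  [3] u=2 | in + | out − | prev ⊥ | push {0,1}
  [4] u=3 | in + | out + | prev ⊥ | push {}
  [5] u=4 | in ⊥ | out ⊤ | prev + | push {3}
  [6] u=5 | in − | out − | prev ⊥ | push {4}
  [7] u=6 | in + | out − | prev ⊥ | push {5}
  [8] u=7 | in ⊤ | out − | prev ⊥ | push {6}
  [9] u=0 | in − | out + | ==
  [10] u=1 | in − | out + | prev ⊥ | push {0,2}
  [11] u=3 | in ⊤ | out ⊤ | prev + | push {7}
  [12] u=4 | in − | out ⊤ | ==
  [13] u=5 | in ⊤ | out ⊤ | prev − | push {1,4}
  [14] u=6 | in ⊤ | out ⊤ | prev − | push {5}
  [15] u=0 | in ⊤ | out + | ==
  [16] u=2 | in + | out − | ==
  [17] u=7 | in ⊤ | out − | ==
  [18] u=1 | in ⊤ | out ⊤ | prev + | push {0,2}
  [19] u=4 | in ⊤ | out ⊤ | ==
  [20] u=5 | in ⊤ | out ⊤ | ==
  [21] u=0 | in ⊤ | out + | ==
  [22] u=2 | in ⊤ | out ⊤ | prev − | push {0,1,5,7}
  [23] u=0 | in ⊤ | out + | ==
  [24] u=1 | in ⊤ | out ⊤ | ==
  [25] u=5 | in ⊤ | out ⊤ | ==
  [26] u=7 | in ⊤ | out − | ==

Converged values:
  [0] +
  [1] ⊤
  [2] ⊤
  [3] ⊤
  [4] ⊤
  [5] ⊤
  [6] ⊤
  [7] −

⊤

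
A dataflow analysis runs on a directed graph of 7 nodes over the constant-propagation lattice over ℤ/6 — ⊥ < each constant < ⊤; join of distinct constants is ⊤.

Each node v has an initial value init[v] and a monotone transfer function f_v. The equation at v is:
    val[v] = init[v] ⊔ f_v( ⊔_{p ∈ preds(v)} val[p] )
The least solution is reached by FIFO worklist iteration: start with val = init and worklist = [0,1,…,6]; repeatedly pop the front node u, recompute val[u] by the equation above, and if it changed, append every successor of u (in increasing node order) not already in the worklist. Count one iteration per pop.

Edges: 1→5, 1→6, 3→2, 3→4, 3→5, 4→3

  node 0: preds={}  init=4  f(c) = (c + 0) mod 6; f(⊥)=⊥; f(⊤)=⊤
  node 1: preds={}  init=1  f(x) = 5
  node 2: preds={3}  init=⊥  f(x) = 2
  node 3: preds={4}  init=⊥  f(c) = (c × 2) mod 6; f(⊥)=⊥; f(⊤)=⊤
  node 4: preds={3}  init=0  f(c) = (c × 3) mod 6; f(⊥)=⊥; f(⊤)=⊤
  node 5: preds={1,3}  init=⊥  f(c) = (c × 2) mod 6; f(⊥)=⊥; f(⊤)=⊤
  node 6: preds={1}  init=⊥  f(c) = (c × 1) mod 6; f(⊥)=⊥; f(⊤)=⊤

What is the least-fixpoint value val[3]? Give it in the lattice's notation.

Worklist (8 pops):
  #1 pop 0: in=⊥ → 4 (no change)
  #2 pop 1: in=⊥ → ⊤ (was 1); enqueue []
  #3 pop 2: in=⊥ → 2 (was ⊥); enqueue []
  #4 pop 3: in=0 → 0 (was ⊥); enqueue [2]
  #5 pop 4: in=0 → 0 (no change)
  #6 pop 5: in=⊤ → ⊤ (was ⊥); enqueue []
  #7 pop 6: in=⊤ → ⊤ (was ⊥); enqueue []
  #8 pop 2: in=0 → 2 (no change)

Fixpoint:
  val[0] = 4
  val[1] = ⊤
  val[2] = 2
  val[3] = 0
  val[4] = 0
  val[5] = ⊤
  val[6] = ⊤

0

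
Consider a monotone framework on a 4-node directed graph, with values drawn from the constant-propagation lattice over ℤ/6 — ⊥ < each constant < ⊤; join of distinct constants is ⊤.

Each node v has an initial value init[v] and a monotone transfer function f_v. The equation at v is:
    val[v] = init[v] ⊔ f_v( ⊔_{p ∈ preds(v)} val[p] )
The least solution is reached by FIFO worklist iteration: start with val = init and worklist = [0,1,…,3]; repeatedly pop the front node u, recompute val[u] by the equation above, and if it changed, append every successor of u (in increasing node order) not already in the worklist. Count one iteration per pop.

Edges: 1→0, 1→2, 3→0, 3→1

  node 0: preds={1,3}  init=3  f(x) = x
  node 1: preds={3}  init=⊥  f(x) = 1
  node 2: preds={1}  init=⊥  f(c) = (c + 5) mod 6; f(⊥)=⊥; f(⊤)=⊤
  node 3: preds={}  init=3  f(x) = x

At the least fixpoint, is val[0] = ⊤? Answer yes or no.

Trace (5 dequeues):
  [1] u=0 | in 3 | out 3 | ==
  [2] u=1 | in 3 | out 1 | prev ⊥ | push {0}
  [3] u=2 | in 1 | out 0 | prev ⊥ | push {}
  [4] u=3 | in ⊥ | out 3 | ==
  [5] u=0 | in ⊤ | out ⊤ | prev 3 | push {}

Converged values:
  [0] ⊤
  [1] 1
  [2] 0
  [3] 3

yes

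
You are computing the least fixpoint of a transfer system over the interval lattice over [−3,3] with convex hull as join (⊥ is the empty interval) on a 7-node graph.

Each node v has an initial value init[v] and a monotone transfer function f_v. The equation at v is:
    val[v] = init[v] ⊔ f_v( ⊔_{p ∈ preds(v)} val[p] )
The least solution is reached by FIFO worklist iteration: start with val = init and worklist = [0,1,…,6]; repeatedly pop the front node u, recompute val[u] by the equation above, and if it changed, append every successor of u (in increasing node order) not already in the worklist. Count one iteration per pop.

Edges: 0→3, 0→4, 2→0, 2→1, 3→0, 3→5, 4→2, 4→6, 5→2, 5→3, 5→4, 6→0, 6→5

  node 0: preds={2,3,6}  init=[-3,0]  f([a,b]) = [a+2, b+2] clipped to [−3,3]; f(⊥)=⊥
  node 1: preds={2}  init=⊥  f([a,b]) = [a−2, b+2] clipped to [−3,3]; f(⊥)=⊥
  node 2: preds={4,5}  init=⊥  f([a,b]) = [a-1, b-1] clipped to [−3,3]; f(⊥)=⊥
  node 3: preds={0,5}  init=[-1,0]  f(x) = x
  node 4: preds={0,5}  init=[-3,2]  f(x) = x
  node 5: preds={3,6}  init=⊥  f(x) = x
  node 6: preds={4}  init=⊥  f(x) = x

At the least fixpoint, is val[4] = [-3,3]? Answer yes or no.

yes

Trace (21 dequeues):
  [1] u=0 | in [-1,0] | out [-3,2] | prev [-3,0] | push {}
  [2] u=1 | in ⊥ | out ⊥ | ==
  [3] u=2 | in [-3,2] | out [-3,1] | prev ⊥ | push {0,1}
  [4] u=3 | in [-3,2] | out [-3,2] | prev [-1,0] | push {}
  [5] u=4 | in [-3,2] | out [-3,2] | ==
  [6] u=5 | in [-3,2] | out [-3,2] | prev ⊥ | push {2,3,4}
  [7] u=6 | in [-3,2] | out [-3,2] | prev ⊥ | push {5}
  [8] u=0 | in [-3,2] | out [-3,3] | prev [-3,2] | push {}
  [9] u=1 | in [-3,1] | out [-3,3] | prev ⊥ | push {}
  [10] u=2 | in [-3,2] | out [-3,1] | ==
  [11] u=3 | in [-3,3] | out [-3,3] | prev [-3,2] | push {0}
  [12] u=4 | in [-3,3] | out [-3,3] | prev [-3,2] | push {2,6}
  [13] u=5 | in [-3,3] | out [-3,3] | prev [-3,2] | push {3,4}
  [14] u=0 | in [-3,3] | out [-3,3] | ==
  [15] u=2 | in [-3,3] | out [-3,2] | prev [-3,1] | push {0,1}
  [16] u=6 | in [-3,3] | out [-3,3] | prev [-3,2] | push {5}
  [17] u=3 | in [-3,3] | out [-3,3] | ==
  [18] u=4 | in [-3,3] | out [-3,3] | ==
  [19] u=0 | in [-3,3] | out [-3,3] | ==
  [20] u=1 | in [-3,2] | out [-3,3] | ==
  [21] u=5 | in [-3,3] | out [-3,3] | ==

Converged values:
  [0] [-3,3]
  [1] [-3,3]
  [2] [-3,2]
  [3] [-3,3]
  [4] [-3,3]
  [5] [-3,3]
  [6] [-3,3]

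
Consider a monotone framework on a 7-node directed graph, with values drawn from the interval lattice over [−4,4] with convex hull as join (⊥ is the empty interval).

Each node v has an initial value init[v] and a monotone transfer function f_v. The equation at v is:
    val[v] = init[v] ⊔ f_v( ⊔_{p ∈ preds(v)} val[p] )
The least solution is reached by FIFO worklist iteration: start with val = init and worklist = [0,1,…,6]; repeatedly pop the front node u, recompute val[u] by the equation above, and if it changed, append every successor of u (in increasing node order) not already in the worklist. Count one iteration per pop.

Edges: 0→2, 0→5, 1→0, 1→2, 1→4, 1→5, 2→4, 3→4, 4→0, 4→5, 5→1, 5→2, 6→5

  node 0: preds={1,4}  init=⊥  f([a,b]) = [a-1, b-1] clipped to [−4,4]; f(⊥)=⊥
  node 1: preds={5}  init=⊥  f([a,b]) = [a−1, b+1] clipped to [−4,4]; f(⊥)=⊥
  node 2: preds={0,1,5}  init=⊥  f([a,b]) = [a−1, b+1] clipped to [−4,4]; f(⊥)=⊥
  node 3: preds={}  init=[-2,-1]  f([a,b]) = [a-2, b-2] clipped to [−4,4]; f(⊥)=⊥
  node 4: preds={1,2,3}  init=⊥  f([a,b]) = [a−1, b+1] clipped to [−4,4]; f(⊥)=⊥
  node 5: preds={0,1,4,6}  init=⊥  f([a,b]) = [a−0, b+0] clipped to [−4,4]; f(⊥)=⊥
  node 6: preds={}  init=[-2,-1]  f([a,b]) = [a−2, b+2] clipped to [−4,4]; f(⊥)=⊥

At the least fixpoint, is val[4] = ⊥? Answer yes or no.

no

Trace (26 dequeues):
  [1] u=0 | in ⊥ | out ⊥ | ==
  [2] u=1 | in ⊥ | out ⊥ | ==
  [3] u=2 | in ⊥ | out ⊥ | ==
  [4] u=3 | in ⊥ | out [-2,-1] | ==
  [5] u=4 | in [-2,-1] | out [-3,0] | prev ⊥ | push {0}
  [6] u=5 | in [-3,0] | out [-3,0] | prev ⊥ | push {1,2}
  [7] u=6 | in ⊥ | out [-2,-1] | ==
  [8] u=0 | in [-3,0] | out [-4,-1] | prev ⊥ | push {5}
  [9] u=1 | in [-3,0] | out [-4,1] | prev ⊥ | push {0,4}
  [10] u=2 | in [-4,1] | out [-4,2] | prev ⊥ | push {}
  [11] u=5 | in [-4,1] | out [-4,1] | prev [-3,0] | push {1,2}
  [12] u=0 | in [-4,1] | out [-4,0] | prev [-4,-1] | push {5}
  [13] u=4 | in [-4,2] | out [-4,3] | prev [-3,0] | push {0}
  [14] u=1 | in [-4,1] | out [-4,2] | prev [-4,1] | push {4}
  [15] u=2 | in [-4,2] | out [-4,3] | prev [-4,2] | push {}
  [16] u=5 | in [-4,3] | out [-4,3] | prev [-4,1] | push {1,2}
  [17] u=0 | in [-4,3] | out [-4,2] | prev [-4,0] | push {5}
  [18] u=4 | in [-4,3] | out [-4,4] | prev [-4,3] | push {0}
  [19] u=1 | in [-4,3] | out [-4,4] | prev [-4,2] | push {4}
  [20] u=2 | in [-4,4] | out [-4,4] | prev [-4,3] | push {}
  [21] u=5 | in [-4,4] | out [-4,4] | prev [-4,3] | push {1,2}
  [22] u=0 | in [-4,4] | out [-4,3] | prev [-4,2] | push {5}
  [23] u=4 | in [-4,4] | out [-4,4] | ==
  [24] u=1 | in [-4,4] | out [-4,4] | ==
  [25] u=2 | in [-4,4] | out [-4,4] | ==
  [26] u=5 | in [-4,4] | out [-4,4] | ==

Converged values:
  [0] [-4,3]
  [1] [-4,4]
  [2] [-4,4]
  [3] [-2,-1]
  [4] [-4,4]
  [5] [-4,4]
  [6] [-2,-1]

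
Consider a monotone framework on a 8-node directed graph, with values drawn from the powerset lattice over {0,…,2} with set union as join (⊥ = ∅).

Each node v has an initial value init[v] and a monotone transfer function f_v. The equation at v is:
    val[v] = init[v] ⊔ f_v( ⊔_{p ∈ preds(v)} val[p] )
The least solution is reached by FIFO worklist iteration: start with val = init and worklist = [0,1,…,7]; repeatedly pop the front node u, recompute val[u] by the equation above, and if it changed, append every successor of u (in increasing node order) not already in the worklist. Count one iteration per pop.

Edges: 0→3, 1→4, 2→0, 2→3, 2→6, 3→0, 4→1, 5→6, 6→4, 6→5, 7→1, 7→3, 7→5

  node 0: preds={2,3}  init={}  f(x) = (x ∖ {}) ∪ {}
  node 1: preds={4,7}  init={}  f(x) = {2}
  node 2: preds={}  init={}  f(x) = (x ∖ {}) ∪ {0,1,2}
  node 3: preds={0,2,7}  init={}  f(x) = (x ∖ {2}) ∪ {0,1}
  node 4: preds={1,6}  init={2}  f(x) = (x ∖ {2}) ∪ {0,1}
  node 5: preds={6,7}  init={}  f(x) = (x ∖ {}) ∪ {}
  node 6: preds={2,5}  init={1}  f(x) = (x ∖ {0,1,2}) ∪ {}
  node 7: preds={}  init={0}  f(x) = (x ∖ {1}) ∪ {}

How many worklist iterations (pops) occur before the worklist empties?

11

Trace (11 dequeues):
  [1] u=0 | in {} | out {} | ==
  [2] u=1 | in {0,2} | out {2} | prev {} | push {}
  [3] u=2 | in {} | out {0,1,2} | prev {} | push {0}
  [4] u=3 | in {0,1,2} | out {0,1} | prev {} | push {}
  [5] u=4 | in {1,2} | out {0,1,2} | prev {2} | push {1}
  [6] u=5 | in {0,1} | out {0,1} | prev {} | push {}
  [7] u=6 | in {0,1,2} | out {1} | ==
  [8] u=7 | in {} | out {0} | ==
  [9] u=0 | in {0,1,2} | out {0,1,2} | prev {} | push {3}
  [10] u=1 | in {0,1,2} | out {2} | ==
  [11] u=3 | in {0,1,2} | out {0,1} | ==

Converged values:
  [0] {0,1,2}
  [1] {2}
  [2] {0,1,2}
  [3] {0,1}
  [4] {0,1,2}
  [5] {0,1}
  [6] {1}
  [7] {0}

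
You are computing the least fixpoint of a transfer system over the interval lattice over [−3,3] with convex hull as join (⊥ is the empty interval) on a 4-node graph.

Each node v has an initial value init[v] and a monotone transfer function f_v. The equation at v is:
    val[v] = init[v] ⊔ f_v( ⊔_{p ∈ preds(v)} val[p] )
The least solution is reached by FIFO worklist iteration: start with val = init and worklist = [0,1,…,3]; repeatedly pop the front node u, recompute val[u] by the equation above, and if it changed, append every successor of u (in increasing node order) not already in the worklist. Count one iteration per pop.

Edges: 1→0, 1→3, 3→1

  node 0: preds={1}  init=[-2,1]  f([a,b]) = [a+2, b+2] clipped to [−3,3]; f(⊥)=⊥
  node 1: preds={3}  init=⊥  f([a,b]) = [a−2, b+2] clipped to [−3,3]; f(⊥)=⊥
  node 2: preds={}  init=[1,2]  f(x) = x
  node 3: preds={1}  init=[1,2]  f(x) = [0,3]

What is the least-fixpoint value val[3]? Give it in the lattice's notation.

[0,3]

Worklist (8 pops):
  #1 pop 0: in=⊥ → [-2,1] (no change)
  #2 pop 1: in=[1,2] → [-1,3] (was ⊥); enqueue [0]
  #3 pop 2: in=⊥ → [1,2] (no change)
  #4 pop 3: in=[-1,3] → [0,3] (was [1,2]); enqueue [1]
  #5 pop 0: in=[-1,3] → [-2,3] (was [-2,1]); enqueue []
  #6 pop 1: in=[0,3] → [-2,3] (was [-1,3]); enqueue [0,3]
  #7 pop 0: in=[-2,3] → [-2,3] (no change)
  #8 pop 3: in=[-2,3] → [0,3] (no change)

Fixpoint:
  val[0] = [-2,3]
  val[1] = [-2,3]
  val[2] = [1,2]
  val[3] = [0,3]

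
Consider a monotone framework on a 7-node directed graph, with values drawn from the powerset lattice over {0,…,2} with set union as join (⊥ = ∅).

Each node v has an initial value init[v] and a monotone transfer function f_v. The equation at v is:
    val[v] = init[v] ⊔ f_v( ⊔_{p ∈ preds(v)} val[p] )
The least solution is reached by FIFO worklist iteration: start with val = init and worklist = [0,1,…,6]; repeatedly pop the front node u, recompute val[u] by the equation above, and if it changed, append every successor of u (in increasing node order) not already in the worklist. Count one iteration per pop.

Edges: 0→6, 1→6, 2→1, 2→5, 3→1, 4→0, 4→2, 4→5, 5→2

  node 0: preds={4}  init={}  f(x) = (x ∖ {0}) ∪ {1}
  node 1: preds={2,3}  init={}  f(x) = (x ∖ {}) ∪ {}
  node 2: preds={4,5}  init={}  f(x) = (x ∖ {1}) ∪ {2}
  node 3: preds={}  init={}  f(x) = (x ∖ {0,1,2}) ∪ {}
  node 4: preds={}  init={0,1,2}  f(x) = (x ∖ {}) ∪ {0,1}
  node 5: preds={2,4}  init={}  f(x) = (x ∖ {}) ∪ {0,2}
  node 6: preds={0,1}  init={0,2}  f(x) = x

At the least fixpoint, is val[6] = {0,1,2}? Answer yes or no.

Worklist (10 pops):
  #1 pop 0: in={0,1,2} → {1,2} (was {}); enqueue []
  #2 pop 1: in={} → {} (no change)
  #3 pop 2: in={0,1,2} → {0,2} (was {}); enqueue [1]
  #4 pop 3: in={} → {} (no change)
  #5 pop 4: in={} → {0,1,2} (no change)
  #6 pop 5: in={0,1,2} → {0,1,2} (was {}); enqueue [2]
  #7 pop 6: in={1,2} → {0,1,2} (was {0,2}); enqueue []
  #8 pop 1: in={0,2} → {0,2} (was {}); enqueue [6]
  #9 pop 2: in={0,1,2} → {0,2} (no change)
  #10 pop 6: in={0,1,2} → {0,1,2} (no change)

Fixpoint:
  val[0] = {1,2}
  val[1] = {0,2}
  val[2] = {0,2}
  val[3] = {}
  val[4] = {0,1,2}
  val[5] = {0,1,2}
  val[6] = {0,1,2}

yes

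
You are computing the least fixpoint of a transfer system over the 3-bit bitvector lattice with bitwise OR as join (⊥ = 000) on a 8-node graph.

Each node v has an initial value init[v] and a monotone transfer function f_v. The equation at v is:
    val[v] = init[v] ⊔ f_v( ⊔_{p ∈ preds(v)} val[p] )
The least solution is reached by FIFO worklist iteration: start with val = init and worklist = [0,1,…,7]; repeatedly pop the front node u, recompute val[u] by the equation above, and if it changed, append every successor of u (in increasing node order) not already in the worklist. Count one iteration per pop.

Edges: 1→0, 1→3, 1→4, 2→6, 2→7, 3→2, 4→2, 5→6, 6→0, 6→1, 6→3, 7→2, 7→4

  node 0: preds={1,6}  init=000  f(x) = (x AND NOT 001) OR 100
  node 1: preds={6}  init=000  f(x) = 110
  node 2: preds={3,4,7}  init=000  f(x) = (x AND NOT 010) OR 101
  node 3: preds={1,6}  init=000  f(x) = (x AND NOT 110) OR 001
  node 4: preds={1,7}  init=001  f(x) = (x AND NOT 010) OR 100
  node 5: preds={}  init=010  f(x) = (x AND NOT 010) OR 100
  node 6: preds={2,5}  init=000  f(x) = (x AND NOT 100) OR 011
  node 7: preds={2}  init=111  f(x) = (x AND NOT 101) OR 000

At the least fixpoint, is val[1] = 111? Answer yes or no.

Iteration log — 12 steps:
  step 1. node 0  ⊔preds=000  new=100  old=000  +wl: 
  step 2. node 1  ⊔preds=000  new=110  old=000  +wl: 0
  step 3. node 2  ⊔preds=111  new=101  old=000  +wl: 
  step 4. node 3  ⊔preds=110  new=001  old=000  +wl: 2
  step 5. node 4  ⊔preds=111  new=101  old=001  +wl: 
  step 6. node 5  ⊔preds=000  new=110  old=010  +wl: 
  step 7. node 6  ⊔preds=111  new=011  old=000  +wl: 1,3
  step 8. node 7  ⊔preds=101  new=111  stable
  step 9. node 0  ⊔preds=111  new=110  old=100  +wl: 
  step 10. node 2  ⊔preds=111  new=101  stable
  step 11. node 1  ⊔preds=011  new=110  stable
  step 12. node 3  ⊔preds=111  new=001  stable

Least fixpoint reached:
  node 0: 110
  node 1: 110
  node 2: 101
  node 3: 001
  node 4: 101
  node 5: 110
  node 6: 011
  node 7: 111

no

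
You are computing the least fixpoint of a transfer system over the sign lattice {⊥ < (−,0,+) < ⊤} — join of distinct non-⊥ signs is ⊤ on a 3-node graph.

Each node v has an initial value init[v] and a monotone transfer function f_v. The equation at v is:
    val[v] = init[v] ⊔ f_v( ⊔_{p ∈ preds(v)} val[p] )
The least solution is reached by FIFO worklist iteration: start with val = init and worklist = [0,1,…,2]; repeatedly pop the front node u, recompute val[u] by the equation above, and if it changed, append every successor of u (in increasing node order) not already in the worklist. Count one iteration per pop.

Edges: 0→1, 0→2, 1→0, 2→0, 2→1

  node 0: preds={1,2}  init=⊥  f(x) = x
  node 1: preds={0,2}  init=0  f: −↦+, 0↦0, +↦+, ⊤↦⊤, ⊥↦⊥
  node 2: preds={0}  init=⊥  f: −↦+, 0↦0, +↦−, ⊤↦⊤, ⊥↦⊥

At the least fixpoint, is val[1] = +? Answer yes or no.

Iteration log — 5 steps:
  step 1. node 0  ⊔preds=0  new=0  old=⊥  +wl: 
  step 2. node 1  ⊔preds=0  new=0  stable
  step 3. node 2  ⊔preds=0  new=0  old=⊥  +wl: 0,1
  step 4. node 0  ⊔preds=0  new=0  stable
  step 5. node 1  ⊔preds=0  new=0  stable

Least fixpoint reached:
  node 0: 0
  node 1: 0
  node 2: 0

no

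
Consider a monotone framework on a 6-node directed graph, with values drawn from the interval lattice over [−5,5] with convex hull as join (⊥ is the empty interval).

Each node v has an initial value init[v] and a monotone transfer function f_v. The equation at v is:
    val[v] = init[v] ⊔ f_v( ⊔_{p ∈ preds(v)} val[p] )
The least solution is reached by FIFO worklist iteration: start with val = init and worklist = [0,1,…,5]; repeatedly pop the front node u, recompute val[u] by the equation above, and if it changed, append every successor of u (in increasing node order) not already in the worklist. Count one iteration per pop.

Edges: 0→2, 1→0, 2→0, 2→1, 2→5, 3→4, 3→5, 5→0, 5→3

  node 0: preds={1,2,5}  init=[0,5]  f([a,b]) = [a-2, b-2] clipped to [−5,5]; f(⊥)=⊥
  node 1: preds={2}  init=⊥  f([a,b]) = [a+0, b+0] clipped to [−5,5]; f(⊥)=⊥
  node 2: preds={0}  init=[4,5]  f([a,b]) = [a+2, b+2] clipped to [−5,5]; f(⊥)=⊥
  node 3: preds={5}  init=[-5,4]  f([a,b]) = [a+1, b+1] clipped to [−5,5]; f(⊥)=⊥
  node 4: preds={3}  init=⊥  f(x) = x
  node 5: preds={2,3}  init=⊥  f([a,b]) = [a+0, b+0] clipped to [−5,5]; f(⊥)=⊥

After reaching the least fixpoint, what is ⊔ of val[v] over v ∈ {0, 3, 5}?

[-5,5]

Iteration log — 15 steps:
  step 1. node 0  ⊔preds=[4,5]  new=[0,5]  stable
  step 2. node 1  ⊔preds=[4,5]  new=[4,5]  old=⊥  +wl: 0
  step 3. node 2  ⊔preds=[0,5]  new=[2,5]  old=[4,5]  +wl: 1
  step 4. node 3  ⊔preds=⊥  new=[-5,4]  stable
  step 5. node 4  ⊔preds=[-5,4]  new=[-5,4]  old=⊥  +wl: 
  step 6. node 5  ⊔preds=[-5,5]  new=[-5,5]  old=⊥  +wl: 3
  step 7. node 0  ⊔preds=[-5,5]  new=[-5,5]  old=[0,5]  +wl: 2
  step 8. node 1  ⊔preds=[2,5]  new=[2,5]  old=[4,5]  +wl: 0
  step 9. node 3  ⊔preds=[-5,5]  new=[-5,5]  old=[-5,4]  +wl: 4,5
  step 10. node 2  ⊔preds=[-5,5]  new=[-3,5]  old=[2,5]  +wl: 1
  step 11. node 0  ⊔preds=[-5,5]  new=[-5,5]  stable
  step 12. node 4  ⊔preds=[-5,5]  new=[-5,5]  old=[-5,4]  +wl: 
  step 13. node 5  ⊔preds=[-5,5]  new=[-5,5]  stable
  step 14. node 1  ⊔preds=[-3,5]  new=[-3,5]  old=[2,5]  +wl: 0
  step 15. node 0  ⊔preds=[-5,5]  new=[-5,5]  stable

Least fixpoint reached:
  node 0: [-5,5]
  node 1: [-3,5]
  node 2: [-3,5]
  node 3: [-5,5]
  node 4: [-5,5]
  node 5: [-5,5]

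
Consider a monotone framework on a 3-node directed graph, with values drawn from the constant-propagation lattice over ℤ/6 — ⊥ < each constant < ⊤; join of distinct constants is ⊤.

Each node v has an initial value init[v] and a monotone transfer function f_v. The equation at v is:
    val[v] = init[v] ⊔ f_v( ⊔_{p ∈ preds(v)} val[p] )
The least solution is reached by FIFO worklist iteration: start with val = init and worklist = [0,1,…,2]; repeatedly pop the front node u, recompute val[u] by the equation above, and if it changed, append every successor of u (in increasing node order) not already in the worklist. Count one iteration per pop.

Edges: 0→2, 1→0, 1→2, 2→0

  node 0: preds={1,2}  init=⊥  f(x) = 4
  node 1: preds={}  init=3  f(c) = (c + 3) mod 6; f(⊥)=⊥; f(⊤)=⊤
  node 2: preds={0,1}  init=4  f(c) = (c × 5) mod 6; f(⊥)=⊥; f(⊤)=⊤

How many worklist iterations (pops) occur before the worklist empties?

4

Worklist (4 pops):
  #1 pop 0: in=⊤ → 4 (was ⊥); enqueue []
  #2 pop 1: in=⊥ → 3 (no change)
  #3 pop 2: in=⊤ → ⊤ (was 4); enqueue [0]
  #4 pop 0: in=⊤ → 4 (no change)

Fixpoint:
  val[0] = 4
  val[1] = 3
  val[2] = ⊤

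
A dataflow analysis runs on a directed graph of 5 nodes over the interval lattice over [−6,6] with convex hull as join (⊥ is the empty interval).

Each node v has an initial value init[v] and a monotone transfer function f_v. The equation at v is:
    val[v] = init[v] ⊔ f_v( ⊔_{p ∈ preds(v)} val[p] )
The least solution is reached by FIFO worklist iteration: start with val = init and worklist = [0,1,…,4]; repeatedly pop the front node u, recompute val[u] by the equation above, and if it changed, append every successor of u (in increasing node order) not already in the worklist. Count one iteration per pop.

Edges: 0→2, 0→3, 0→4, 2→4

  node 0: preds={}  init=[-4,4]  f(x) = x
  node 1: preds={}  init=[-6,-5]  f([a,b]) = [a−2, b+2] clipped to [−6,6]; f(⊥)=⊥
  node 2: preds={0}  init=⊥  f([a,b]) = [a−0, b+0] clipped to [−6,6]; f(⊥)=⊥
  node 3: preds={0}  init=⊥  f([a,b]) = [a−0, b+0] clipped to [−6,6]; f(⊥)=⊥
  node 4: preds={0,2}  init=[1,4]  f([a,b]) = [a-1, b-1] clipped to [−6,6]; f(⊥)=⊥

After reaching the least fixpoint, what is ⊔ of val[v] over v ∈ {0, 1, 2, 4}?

[-6,4]

Iteration log — 5 steps:
  step 1. node 0  ⊔preds=⊥  new=[-4,4]  stable
  step 2. node 1  ⊔preds=⊥  new=[-6,-5]  stable
  step 3. node 2  ⊔preds=[-4,4]  new=[-4,4]  old=⊥  +wl: 
  step 4. node 3  ⊔preds=[-4,4]  new=[-4,4]  old=⊥  +wl: 
  step 5. node 4  ⊔preds=[-4,4]  new=[-5,4]  old=[1,4]  +wl: 

Least fixpoint reached:
  node 0: [-4,4]
  node 1: [-6,-5]
  node 2: [-4,4]
  node 3: [-4,4]
  node 4: [-5,4]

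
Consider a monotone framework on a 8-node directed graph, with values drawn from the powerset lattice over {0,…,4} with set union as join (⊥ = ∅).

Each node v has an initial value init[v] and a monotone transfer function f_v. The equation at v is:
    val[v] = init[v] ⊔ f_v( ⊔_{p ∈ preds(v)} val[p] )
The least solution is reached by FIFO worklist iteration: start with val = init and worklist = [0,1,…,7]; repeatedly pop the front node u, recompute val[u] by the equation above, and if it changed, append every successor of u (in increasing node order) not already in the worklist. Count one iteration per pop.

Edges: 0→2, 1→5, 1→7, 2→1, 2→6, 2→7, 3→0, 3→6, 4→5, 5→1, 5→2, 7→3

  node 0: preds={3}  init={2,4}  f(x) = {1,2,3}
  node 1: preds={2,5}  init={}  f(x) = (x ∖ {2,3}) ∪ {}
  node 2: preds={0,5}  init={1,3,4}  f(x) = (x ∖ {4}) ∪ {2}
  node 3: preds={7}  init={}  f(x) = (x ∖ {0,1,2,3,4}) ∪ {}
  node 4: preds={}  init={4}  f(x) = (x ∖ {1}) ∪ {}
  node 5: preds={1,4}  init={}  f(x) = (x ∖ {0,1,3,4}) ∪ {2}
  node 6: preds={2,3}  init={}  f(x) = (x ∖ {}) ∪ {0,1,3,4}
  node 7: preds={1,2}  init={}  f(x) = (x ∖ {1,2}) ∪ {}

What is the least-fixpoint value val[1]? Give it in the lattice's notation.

Trace (11 dequeues):
  [1] u=0 | in {} | out {1,2,3,4} | prev {2,4} | push {}
  [2] u=1 | in {1,3,4} | out {1,4} | prev {} | push {}
  [3] u=2 | in {1,2,3,4} | out {1,2,3,4} | prev {1,3,4} | push {1}
  [4] u=3 | in {} | out {} | ==
  [5] u=4 | in {} | out {4} | ==
  [6] u=5 | in {1,4} | out {2} | prev {} | push {2}
  [7] u=6 | in {1,2,3,4} | out {0,1,2,3,4} | prev {} | push {}
  [8] u=7 | in {1,2,3,4} | out {3,4} | prev {} | push {3}
  [9] u=1 | in {1,2,3,4} | out {1,4} | ==
  [10] u=2 | in {1,2,3,4} | out {1,2,3,4} | ==
  [11] u=3 | in {3,4} | out {} | ==

Converged values:
  [0] {1,2,3,4}
  [1] {1,4}
  [2] {1,2,3,4}
  [3] {}
  [4] {4}
  [5] {2}
  [6] {0,1,2,3,4}
  [7] {3,4}

{1,4}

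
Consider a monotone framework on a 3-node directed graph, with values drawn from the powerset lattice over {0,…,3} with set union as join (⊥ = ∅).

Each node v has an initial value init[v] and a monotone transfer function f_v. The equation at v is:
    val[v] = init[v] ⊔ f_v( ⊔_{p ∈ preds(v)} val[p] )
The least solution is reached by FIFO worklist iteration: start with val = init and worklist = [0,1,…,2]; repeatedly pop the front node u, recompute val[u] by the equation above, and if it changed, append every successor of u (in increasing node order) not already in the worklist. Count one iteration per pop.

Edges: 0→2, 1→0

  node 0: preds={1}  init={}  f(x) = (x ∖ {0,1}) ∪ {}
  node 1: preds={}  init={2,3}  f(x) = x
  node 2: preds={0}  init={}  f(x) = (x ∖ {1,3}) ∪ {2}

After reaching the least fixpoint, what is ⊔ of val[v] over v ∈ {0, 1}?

Worklist (3 pops):
  #1 pop 0: in={2,3} → {2,3} (was {}); enqueue []
  #2 pop 1: in={} → {2,3} (no change)
  #3 pop 2: in={2,3} → {2} (was {}); enqueue []

Fixpoint:
  val[0] = {2,3}
  val[1] = {2,3}
  val[2] = {2}

{2,3}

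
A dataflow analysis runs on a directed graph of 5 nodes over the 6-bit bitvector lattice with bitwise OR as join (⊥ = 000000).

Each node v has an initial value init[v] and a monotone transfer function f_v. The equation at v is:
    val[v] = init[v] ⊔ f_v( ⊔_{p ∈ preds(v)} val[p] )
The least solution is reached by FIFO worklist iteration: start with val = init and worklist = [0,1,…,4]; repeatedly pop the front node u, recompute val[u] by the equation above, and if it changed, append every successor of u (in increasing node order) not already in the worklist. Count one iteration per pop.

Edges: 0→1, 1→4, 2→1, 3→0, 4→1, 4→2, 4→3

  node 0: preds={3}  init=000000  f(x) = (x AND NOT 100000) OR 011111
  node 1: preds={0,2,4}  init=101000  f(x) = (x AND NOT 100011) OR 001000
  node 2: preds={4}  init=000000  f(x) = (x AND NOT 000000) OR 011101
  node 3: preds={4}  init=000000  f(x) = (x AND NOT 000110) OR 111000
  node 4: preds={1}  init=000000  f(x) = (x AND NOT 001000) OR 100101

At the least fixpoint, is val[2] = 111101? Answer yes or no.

Trace (11 dequeues):
  [1] u=0 | in 000000 | out 011111 | prev 000000 | push {}
  [2] u=1 | in 011111 | out 111100 | prev 101000 | push {}
  [3] u=2 | in 000000 | out 011101 | prev 000000 | push {1}
  [4] u=3 | in 000000 | out 111000 | prev 000000 | push {0}
  [5] u=4 | in 111100 | out 110101 | prev 000000 | push {2,3}
  [6] u=1 | in 111111 | out 111100 | ==
  [7] u=0 | in 111000 | out 011111 | ==
  [8] u=2 | in 110101 | out 111101 | prev 011101 | push {1}
  [9] u=3 | in 110101 | out 111001 | prev 111000 | push {0}
  [10] u=1 | in 111111 | out 111100 | ==
  [11] u=0 | in 111001 | out 011111 | ==

Converged values:
  [0] 011111
  [1] 111100
  [2] 111101
  [3] 111001
  [4] 110101

yes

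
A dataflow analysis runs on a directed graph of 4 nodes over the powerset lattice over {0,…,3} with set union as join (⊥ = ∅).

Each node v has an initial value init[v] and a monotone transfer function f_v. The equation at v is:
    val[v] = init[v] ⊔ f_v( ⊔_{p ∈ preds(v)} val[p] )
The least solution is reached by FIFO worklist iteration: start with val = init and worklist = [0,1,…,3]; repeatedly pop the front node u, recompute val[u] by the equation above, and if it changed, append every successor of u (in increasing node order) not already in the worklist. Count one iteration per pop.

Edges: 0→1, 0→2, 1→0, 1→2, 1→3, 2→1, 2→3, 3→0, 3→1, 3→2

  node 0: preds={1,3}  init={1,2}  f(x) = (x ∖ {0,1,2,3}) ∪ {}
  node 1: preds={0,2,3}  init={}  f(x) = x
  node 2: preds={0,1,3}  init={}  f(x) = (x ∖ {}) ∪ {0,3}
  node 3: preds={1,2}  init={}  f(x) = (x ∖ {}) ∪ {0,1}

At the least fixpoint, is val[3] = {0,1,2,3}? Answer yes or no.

yes

Worklist (9 pops):
  #1 pop 0: in={} → {1,2} (no change)
  #2 pop 1: in={1,2} → {1,2} (was {}); enqueue [0]
  #3 pop 2: in={1,2} → {0,1,2,3} (was {}); enqueue [1]
  #4 pop 3: in={0,1,2,3} → {0,1,2,3} (was {}); enqueue [2]
  #5 pop 0: in={0,1,2,3} → {1,2} (no change)
  #6 pop 1: in={0,1,2,3} → {0,1,2,3} (was {1,2}); enqueue [0,3]
  #7 pop 2: in={0,1,2,3} → {0,1,2,3} (no change)
  #8 pop 0: in={0,1,2,3} → {1,2} (no change)
  #9 pop 3: in={0,1,2,3} → {0,1,2,3} (no change)

Fixpoint:
  val[0] = {1,2}
  val[1] = {0,1,2,3}
  val[2] = {0,1,2,3}
  val[3] = {0,1,2,3}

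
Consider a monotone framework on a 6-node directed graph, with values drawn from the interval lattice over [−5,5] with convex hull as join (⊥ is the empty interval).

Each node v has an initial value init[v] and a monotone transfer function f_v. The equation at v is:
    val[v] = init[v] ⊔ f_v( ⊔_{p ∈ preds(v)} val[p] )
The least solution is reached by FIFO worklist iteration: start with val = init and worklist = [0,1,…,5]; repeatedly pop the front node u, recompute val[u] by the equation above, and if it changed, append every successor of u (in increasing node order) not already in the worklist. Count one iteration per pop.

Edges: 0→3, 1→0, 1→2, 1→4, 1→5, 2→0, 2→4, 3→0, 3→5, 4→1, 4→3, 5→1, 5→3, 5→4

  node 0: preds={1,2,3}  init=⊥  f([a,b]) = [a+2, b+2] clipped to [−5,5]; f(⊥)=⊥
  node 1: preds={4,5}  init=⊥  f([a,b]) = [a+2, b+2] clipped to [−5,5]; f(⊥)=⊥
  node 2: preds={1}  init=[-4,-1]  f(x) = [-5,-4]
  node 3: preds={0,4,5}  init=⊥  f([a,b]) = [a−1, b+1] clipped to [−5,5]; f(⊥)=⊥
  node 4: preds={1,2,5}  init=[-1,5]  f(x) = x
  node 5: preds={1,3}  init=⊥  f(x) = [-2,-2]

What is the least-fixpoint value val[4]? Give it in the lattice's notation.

[-5,5]

Iteration log — 13 steps:
  step 1. node 0  ⊔preds=[-4,-1]  new=[-2,1]  old=⊥  +wl: 
  step 2. node 1  ⊔preds=[-1,5]  new=[1,5]  old=⊥  +wl: 0
  step 3. node 2  ⊔preds=[1,5]  new=[-5,-1]  old=[-4,-1]  +wl: 
  step 4. node 3  ⊔preds=[-2,5]  new=[-3,5]  old=⊥  +wl: 
  step 5. node 4  ⊔preds=[-5,5]  new=[-5,5]  old=[-1,5]  +wl: 1,3
  step 6. node 5  ⊔preds=[-3,5]  new=[-2,-2]  old=⊥  +wl: 4
  step 7. node 0  ⊔preds=[-5,5]  new=[-3,5]  old=[-2,1]  +wl: 
  step 8. node 1  ⊔preds=[-5,5]  new=[-3,5]  old=[1,5]  +wl: 0,2,5
  step 9. node 3  ⊔preds=[-5,5]  new=[-5,5]  old=[-3,5]  +wl: 
  step 10. node 4  ⊔preds=[-5,5]  new=[-5,5]  stable
  step 11. node 0  ⊔preds=[-5,5]  new=[-3,5]  stable
  step 12. node 2  ⊔preds=[-3,5]  new=[-5,-1]  stable
  step 13. node 5  ⊔preds=[-5,5]  new=[-2,-2]  stable

Least fixpoint reached:
  node 0: [-3,5]
  node 1: [-3,5]
  node 2: [-5,-1]
  node 3: [-5,5]
  node 4: [-5,5]
  node 5: [-2,-2]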